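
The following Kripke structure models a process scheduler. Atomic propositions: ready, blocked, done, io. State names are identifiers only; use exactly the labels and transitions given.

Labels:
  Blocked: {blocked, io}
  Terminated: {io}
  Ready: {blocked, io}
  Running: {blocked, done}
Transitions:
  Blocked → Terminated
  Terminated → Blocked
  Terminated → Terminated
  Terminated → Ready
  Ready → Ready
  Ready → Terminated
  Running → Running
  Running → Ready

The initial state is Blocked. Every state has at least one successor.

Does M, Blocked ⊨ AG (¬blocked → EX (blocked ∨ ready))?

States satisfying ¬blocked → EX (blocked ∨ ready): {Blocked, Terminated, Ready, Running}.
States satisfying AG (¬blocked → EX (blocked ∨ ready)): {Blocked, Terminated, Ready, Running}.
Every state reachable from Blocked satisfies ¬blocked → EX (blocked ∨ ready).
Blocked ∈ Sat(AG (¬blocked → EX (blocked ∨ ready))).

Yes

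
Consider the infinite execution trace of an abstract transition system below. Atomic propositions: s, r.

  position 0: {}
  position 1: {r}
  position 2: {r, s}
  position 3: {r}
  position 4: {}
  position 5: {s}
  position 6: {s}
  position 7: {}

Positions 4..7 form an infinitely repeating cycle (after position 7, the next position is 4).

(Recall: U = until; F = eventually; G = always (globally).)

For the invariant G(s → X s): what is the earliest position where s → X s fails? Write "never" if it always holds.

2

Check s → X s at each position in order: 0 ✓, 1 ✓.
At position 2 the labels are {r, s} and the next position 3 has {r}, so s → X s is false there. This is the first violation.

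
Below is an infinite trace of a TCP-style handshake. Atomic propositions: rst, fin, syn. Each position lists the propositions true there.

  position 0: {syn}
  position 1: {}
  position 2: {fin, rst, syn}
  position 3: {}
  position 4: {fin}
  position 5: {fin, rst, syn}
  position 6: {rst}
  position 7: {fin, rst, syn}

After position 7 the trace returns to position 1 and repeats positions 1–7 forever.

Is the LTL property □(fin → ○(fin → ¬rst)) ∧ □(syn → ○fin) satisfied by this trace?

Violated

fin → ○(fin → ¬rst) must hold at every position from 0 onward. It fails at position 4, so □(fin → ○(fin → ¬rst)) is false.
Positions where fin holds: 2, 4, 5, 7.
Check ○(fin → ¬rst) at each: 2→ok, 4→fails, 5→ok, 7→ok.
syn → ○fin must hold at every position from 0 onward. It fails at position 0, so □(syn → ○fin) is false.
Positions where syn holds: 0, 2, 5, 7.
Check ○fin at each: 0→fails, 2→fails, 5→fails, 7→fails.
At position 0: □(fin → ○(fin → ¬rst)) is false; □(syn → ○fin) is false; so □(fin → ○(fin → ¬rst)) ∧ □(syn → ○fin) is false.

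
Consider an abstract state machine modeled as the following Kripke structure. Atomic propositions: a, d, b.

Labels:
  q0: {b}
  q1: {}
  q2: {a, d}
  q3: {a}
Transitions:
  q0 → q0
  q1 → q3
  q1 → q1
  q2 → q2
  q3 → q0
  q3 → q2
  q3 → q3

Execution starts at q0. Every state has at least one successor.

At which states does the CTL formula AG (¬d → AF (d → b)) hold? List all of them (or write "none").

{q0, q1, q2, q3}

States satisfying ¬d → AF (d → b): {q0, q1, q2, q3}.
States satisfying AG (¬d → AF (d → b)): {q0, q1, q2, q3}.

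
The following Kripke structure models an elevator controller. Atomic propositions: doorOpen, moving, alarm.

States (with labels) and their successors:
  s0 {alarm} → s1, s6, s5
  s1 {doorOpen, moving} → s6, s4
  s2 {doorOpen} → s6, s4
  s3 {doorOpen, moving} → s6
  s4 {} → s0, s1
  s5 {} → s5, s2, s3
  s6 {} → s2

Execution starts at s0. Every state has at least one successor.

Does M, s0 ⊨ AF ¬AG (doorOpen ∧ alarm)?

Satisfied

States satisfying ¬AG (doorOpen ∧ alarm): {s0, s1, s2, s3, s4, s5, s6}.
States satisfying AF ¬AG (doorOpen ∧ alarm): {s0, s1, s2, s3, s4, s5, s6}.
s0 ∈ Sat(AF ¬AG (doorOpen ∧ alarm)).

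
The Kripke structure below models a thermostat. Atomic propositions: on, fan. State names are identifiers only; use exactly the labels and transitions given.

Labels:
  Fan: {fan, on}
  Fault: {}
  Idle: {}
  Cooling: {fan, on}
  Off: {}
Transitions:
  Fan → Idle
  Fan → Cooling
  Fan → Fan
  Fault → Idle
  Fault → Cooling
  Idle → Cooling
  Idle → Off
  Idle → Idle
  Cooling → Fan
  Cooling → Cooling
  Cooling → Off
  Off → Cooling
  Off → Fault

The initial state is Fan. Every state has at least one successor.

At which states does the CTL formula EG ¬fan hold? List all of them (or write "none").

States satisfying ¬fan: {Fault, Idle, Off}.
States satisfying EG ¬fan: {Fault, Idle, Off}.

{Fault, Idle, Off}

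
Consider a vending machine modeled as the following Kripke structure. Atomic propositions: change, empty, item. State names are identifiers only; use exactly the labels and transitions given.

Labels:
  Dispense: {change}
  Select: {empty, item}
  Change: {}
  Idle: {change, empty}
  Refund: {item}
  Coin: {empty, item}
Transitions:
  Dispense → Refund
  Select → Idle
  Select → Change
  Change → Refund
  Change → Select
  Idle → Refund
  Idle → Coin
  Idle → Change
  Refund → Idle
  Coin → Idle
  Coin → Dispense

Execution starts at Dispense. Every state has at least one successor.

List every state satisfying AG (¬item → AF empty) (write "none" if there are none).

{Dispense, Select, Change, Idle, Refund, Coin}

States satisfying ¬item → AF empty: {Dispense, Select, Change, Idle, Refund, Coin}.
States satisfying AG (¬item → AF empty): {Dispense, Select, Change, Idle, Refund, Coin}.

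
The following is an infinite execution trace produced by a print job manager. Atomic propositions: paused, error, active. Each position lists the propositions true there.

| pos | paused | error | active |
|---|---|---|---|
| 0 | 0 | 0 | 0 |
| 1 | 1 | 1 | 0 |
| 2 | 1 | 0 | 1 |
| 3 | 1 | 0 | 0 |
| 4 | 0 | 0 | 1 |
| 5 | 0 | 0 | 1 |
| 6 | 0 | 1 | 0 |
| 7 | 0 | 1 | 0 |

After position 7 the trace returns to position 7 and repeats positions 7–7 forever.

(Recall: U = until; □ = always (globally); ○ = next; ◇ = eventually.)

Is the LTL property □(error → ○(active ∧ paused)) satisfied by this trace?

Violated

error → ○(active ∧ paused) must hold at every position from 0 onward. It fails at position 6, so □(error → ○(active ∧ paused)) is false.
Positions where error holds: 1, 6, 7.
Check ○(active ∧ paused) at each: 1→ok, 6→fails, 7→fails.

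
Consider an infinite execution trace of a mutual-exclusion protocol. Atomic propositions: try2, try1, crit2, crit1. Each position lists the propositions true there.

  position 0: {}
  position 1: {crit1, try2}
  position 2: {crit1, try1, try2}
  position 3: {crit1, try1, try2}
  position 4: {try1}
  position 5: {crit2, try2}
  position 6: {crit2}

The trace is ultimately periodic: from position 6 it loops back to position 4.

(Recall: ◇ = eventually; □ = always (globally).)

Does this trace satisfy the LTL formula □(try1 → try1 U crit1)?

Violated

try1 → try1 U crit1 must hold at every position from 0 onward. It fails at position 4, so □(try1 → try1 U crit1) is false.
Positions where try1 holds: 2, 3, 4.
Check try1 U crit1 at each: 2→ok, 3→ok, 4→fails.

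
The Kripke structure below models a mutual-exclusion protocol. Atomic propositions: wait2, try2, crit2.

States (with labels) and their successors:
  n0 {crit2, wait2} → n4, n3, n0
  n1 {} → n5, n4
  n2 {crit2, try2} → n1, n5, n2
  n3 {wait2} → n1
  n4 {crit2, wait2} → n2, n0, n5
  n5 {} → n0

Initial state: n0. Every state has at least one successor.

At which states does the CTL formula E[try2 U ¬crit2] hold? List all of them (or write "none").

States satisfying try2: {n2}.
States satisfying ¬crit2: {n1, n3, n5}.
States satisfying E[try2 U ¬crit2]: {n1, n2, n3, n5}.

{n1, n2, n3, n5}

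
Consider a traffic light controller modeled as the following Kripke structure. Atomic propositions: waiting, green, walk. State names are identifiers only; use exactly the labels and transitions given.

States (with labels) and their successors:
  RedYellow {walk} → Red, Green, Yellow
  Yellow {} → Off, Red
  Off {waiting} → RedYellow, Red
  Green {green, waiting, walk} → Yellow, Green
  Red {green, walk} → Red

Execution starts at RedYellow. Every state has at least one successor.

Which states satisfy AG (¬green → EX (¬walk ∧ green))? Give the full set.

{Red}

States satisfying ¬green → EX (¬walk ∧ green): {Green, Red}.
States satisfying AG (¬green → EX (¬walk ∧ green)): {Red}.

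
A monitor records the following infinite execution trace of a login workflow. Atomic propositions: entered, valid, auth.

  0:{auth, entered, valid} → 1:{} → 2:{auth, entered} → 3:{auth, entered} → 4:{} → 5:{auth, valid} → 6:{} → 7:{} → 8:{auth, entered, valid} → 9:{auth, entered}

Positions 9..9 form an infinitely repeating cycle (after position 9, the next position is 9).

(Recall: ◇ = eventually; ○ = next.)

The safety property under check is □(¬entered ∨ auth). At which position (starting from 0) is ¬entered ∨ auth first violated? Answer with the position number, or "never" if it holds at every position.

never

¬entered ∨ auth holds at every position 0..9, and those are all the positions the trace ever visits, so the invariant □(¬entered ∨ auth) is never violated.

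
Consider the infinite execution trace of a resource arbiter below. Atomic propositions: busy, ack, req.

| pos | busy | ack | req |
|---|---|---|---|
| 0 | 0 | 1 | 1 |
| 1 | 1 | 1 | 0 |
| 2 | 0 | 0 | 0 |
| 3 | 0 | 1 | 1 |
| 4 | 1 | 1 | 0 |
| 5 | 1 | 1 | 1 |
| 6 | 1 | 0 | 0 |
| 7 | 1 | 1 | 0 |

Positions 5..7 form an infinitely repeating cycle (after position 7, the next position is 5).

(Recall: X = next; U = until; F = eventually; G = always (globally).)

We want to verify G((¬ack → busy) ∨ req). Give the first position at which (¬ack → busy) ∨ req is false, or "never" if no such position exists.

2

Check (¬ack → busy) ∨ req at each position in order: 0 ✓, 1 ✓.
At position 2 the labels are {}, so (¬ack → busy) ∨ req is false there. This is the first violation.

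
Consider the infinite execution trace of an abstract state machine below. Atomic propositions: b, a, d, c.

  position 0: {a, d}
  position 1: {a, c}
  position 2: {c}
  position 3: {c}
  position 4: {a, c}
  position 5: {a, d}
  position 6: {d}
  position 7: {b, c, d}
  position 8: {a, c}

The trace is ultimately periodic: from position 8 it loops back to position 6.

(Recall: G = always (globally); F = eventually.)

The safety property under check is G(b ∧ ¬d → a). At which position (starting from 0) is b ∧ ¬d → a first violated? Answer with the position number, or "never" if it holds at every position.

b ∧ ¬d → a holds at every position 0..8, and those are all the positions the trace ever visits, so the invariant G(b ∧ ¬d → a) is never violated.

never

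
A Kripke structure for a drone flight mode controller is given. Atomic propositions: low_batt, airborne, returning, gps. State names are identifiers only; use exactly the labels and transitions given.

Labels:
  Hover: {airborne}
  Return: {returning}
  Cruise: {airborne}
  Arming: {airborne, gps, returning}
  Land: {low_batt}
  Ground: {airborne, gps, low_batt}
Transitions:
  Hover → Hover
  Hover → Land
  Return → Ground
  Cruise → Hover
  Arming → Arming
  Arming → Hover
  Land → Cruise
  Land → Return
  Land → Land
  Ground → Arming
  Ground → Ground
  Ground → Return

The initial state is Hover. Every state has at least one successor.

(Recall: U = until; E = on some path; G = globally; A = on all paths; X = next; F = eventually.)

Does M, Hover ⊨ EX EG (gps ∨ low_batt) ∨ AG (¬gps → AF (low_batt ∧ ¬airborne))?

States satisfying EG (gps ∨ low_batt): {Arming, Land, Ground}.
States satisfying EX EG (gps ∨ low_batt): {Hover, Return, Arming, Land, Ground}.
States satisfying ¬gps → AF (low_batt ∧ ¬airborne): {Arming, Land, Ground}.
States satisfying AG (¬gps → AF (low_batt ∧ ¬airborne)): ∅.
States satisfying EX EG (gps ∨ low_batt) ∨ AG (¬gps → AF (low_batt ∧ ¬airborne)): {Hover, Return, Arming, Land, Ground}.
Hover ∈ Sat(EX EG (gps ∨ low_batt) ∨ AG (¬gps → AF (low_batt ∧ ¬airborne))).

Yes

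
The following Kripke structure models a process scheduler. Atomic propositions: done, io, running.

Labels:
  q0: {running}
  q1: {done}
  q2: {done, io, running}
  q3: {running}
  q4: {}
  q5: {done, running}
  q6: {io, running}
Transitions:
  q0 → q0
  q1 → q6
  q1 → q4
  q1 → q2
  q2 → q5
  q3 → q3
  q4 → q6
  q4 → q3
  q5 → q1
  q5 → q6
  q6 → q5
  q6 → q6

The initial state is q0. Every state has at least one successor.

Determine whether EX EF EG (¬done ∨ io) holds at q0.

States satisfying EF EG (¬done ∨ io): {q0, q1, q2, q3, q4, q5, q6}.
States satisfying EX EF EG (¬done ∨ io): {q0, q1, q2, q3, q4, q5, q6}.
q0 ∈ Sat(EX EF EG (¬done ∨ io)).

Satisfied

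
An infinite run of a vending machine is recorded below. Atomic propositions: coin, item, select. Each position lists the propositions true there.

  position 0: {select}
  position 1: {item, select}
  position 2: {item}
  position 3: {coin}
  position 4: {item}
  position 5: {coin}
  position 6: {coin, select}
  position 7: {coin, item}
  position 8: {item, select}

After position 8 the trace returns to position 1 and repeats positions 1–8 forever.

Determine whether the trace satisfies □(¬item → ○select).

Does not hold

¬item → ○select must hold at every position from 0 onward. It fails at position 3, so □(¬item → ○select) is false.
Positions where ¬item holds: 0, 3, 5, 6.
Check ○select at each: 0→ok, 3→fails, 5→ok, 6→fails.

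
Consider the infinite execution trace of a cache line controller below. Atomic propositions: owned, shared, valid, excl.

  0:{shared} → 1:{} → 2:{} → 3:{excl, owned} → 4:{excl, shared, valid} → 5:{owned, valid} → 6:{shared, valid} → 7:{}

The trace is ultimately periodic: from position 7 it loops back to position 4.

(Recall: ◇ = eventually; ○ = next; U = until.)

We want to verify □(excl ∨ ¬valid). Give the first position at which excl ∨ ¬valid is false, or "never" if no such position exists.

5

Check excl ∨ ¬valid at each position in order: 0 ✓, 1 ✓, 2 ✓, 3 ✓, 4 ✓.
At position 5 the labels are {owned, valid}, so excl ∨ ¬valid is false there. This is the first violation.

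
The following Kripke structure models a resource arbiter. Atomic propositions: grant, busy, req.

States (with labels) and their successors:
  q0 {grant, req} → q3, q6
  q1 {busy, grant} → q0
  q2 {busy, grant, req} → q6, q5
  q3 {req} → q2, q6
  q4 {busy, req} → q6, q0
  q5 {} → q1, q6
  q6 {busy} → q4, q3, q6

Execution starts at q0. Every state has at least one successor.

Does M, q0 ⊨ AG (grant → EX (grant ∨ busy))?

Yes

States satisfying grant → EX (grant ∨ busy): {q0, q1, q2, q3, q4, q5, q6}.
States satisfying AG (grant → EX (grant ∨ busy)): {q0, q1, q2, q3, q4, q5, q6}.
Every state reachable from q0 satisfies grant → EX (grant ∨ busy).
q0 ∈ Sat(AG (grant → EX (grant ∨ busy))).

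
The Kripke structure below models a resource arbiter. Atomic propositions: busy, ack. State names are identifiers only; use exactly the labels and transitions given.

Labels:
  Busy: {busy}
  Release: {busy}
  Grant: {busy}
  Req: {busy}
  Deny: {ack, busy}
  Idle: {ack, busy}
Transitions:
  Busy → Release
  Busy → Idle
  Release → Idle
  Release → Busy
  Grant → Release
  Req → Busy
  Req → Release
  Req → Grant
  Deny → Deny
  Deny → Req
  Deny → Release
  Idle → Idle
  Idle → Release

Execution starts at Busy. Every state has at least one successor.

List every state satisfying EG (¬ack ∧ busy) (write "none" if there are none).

{Busy, Release, Grant, Req}

States satisfying ¬ack ∧ busy: {Busy, Release, Grant, Req}.
States satisfying EG (¬ack ∧ busy): {Busy, Release, Grant, Req}.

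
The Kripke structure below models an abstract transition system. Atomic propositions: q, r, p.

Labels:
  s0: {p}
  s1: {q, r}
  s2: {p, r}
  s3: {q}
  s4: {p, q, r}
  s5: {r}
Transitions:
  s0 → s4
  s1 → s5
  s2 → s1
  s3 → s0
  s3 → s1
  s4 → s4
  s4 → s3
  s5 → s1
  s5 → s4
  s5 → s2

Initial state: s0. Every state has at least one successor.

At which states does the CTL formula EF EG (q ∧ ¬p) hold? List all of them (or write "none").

none

States satisfying EG (q ∧ ¬p): ∅.
States satisfying EF EG (q ∧ ¬p): ∅.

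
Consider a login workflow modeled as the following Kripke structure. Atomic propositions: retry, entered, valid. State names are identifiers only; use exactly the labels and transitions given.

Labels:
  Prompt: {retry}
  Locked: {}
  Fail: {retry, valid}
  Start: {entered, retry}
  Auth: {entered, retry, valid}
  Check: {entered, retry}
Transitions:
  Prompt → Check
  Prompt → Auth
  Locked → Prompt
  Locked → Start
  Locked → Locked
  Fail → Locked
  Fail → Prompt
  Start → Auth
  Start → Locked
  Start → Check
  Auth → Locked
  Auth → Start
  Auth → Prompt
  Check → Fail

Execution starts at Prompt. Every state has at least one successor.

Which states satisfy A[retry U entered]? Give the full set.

States satisfying retry: {Prompt, Fail, Start, Auth, Check}.
States satisfying entered: {Start, Auth, Check}.
States satisfying A[retry U entered]: {Prompt, Start, Auth, Check}.

{Prompt, Start, Auth, Check}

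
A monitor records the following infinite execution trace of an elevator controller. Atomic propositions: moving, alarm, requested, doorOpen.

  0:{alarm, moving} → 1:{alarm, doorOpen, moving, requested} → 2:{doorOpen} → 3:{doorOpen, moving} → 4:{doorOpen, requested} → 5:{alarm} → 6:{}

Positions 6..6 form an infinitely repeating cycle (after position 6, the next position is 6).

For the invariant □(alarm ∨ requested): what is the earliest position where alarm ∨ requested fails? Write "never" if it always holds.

Check alarm ∨ requested at each position in order: 0 ✓, 1 ✓.
At position 2 the labels are {doorOpen}, so alarm ∨ requested is false there. This is the first violation.

2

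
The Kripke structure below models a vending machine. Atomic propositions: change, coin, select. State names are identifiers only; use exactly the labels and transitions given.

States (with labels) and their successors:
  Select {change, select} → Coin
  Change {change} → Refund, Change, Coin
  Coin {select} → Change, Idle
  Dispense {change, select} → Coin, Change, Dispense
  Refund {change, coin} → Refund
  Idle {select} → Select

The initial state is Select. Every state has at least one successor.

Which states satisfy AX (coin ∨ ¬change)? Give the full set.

{Select, Refund}

States satisfying coin ∨ ¬change: {Coin, Refund, Idle}.
States satisfying AX (coin ∨ ¬change): {Select, Refund}.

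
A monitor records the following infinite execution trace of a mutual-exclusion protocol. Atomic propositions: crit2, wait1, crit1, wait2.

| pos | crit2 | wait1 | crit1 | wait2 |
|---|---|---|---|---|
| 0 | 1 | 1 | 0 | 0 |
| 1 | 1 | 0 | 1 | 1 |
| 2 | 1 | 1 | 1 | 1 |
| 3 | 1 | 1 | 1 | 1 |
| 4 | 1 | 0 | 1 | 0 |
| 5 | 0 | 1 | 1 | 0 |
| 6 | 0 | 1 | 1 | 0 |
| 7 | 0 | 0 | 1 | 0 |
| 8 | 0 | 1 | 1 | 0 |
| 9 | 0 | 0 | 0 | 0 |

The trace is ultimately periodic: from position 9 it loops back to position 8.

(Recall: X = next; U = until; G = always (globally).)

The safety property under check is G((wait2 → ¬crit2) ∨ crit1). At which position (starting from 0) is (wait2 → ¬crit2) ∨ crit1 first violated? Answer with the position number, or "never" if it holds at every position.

(wait2 → ¬crit2) ∨ crit1 holds at every position 0..9, and those are all the positions the trace ever visits, so the invariant G((wait2 → ¬crit2) ∨ crit1) is never violated.

never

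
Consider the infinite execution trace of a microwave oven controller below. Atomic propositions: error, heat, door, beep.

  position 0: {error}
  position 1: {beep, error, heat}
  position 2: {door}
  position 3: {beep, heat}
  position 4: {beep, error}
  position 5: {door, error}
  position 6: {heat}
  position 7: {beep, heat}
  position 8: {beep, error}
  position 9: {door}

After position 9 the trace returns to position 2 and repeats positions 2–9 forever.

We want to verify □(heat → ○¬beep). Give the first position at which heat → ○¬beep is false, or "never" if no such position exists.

Check heat → ○¬beep at each position in order: 0 ✓, 1 ✓, 2 ✓.
At position 3 the labels are {beep, heat} and the next position 4 has {beep, error}, so heat → ○¬beep is false there. This is the first violation.

3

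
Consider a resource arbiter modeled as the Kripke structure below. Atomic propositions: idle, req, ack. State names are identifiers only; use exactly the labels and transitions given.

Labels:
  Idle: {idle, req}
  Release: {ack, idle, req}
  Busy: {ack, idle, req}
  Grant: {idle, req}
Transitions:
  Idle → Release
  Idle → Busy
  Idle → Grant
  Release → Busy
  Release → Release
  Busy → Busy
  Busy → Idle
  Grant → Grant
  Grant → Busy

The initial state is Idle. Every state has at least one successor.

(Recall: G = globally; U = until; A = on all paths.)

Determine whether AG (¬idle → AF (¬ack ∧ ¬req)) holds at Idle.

States satisfying ¬idle → AF (¬ack ∧ ¬req): {Idle, Release, Busy, Grant}.
States satisfying AG (¬idle → AF (¬ack ∧ ¬req)): {Idle, Release, Busy, Grant}.
Every state reachable from Idle satisfies ¬idle → AF (¬ack ∧ ¬req).
Idle ∈ Sat(AG (¬idle → AF (¬ack ∧ ¬req))).

Holds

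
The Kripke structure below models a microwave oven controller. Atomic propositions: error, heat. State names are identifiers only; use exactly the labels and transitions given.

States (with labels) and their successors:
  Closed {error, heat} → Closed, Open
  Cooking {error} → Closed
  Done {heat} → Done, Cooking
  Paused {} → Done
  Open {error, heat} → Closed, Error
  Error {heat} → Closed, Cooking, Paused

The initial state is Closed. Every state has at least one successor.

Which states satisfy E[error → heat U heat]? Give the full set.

States satisfying error → heat: {Closed, Done, Paused, Open, Error}.
States satisfying heat: {Closed, Done, Open, Error}.
States satisfying E[error → heat U heat]: {Closed, Done, Paused, Open, Error}.

{Closed, Done, Paused, Open, Error}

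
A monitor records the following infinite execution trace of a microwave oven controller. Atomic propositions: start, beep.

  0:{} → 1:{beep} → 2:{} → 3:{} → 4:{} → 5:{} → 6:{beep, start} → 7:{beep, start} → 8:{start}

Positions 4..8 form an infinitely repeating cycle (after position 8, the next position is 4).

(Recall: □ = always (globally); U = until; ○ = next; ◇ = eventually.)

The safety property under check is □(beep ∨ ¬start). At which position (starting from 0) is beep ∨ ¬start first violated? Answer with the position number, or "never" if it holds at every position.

Check beep ∨ ¬start at each position in order: 0 ✓, 1 ✓, 2 ✓, 3 ✓, 4 ✓, 5 ✓, 6 ✓, 7 ✓.
At position 8 the labels are {start}, so beep ∨ ¬start is false there. This is the first violation.

8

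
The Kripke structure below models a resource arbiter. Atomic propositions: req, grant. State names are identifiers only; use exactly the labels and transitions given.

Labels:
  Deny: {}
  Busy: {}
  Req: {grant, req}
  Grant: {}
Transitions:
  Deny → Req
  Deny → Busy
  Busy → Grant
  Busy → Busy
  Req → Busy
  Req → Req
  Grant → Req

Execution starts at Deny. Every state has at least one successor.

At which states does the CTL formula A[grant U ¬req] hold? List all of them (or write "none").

States satisfying grant: {Req}.
States satisfying ¬req: {Deny, Busy, Grant}.
States satisfying A[grant U ¬req]: {Deny, Busy, Grant}.

{Deny, Busy, Grant}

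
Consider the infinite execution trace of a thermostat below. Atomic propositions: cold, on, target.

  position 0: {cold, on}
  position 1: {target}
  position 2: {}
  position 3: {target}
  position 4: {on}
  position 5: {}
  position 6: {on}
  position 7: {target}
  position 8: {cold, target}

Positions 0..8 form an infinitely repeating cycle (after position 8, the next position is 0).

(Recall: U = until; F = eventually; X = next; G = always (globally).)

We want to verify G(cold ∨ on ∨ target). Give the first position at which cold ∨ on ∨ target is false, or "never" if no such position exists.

2

Check cold ∨ on ∨ target at each position in order: 0 ✓, 1 ✓.
At position 2 the labels are {}, so cold ∨ on ∨ target is false there. This is the first violation.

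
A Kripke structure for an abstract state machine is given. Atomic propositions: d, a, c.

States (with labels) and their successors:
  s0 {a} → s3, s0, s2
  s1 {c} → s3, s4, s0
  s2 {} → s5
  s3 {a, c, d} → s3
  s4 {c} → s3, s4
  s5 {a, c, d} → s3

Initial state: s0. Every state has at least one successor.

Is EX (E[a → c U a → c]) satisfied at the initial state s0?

States satisfying E[a → c U a → c]: {s1, s2, s3, s4, s5}.
States satisfying EX (E[a → c U a → c]): {s0, s1, s2, s3, s4, s5}.
s0 ∈ Sat(EX (E[a → c U a → c])).

Satisfied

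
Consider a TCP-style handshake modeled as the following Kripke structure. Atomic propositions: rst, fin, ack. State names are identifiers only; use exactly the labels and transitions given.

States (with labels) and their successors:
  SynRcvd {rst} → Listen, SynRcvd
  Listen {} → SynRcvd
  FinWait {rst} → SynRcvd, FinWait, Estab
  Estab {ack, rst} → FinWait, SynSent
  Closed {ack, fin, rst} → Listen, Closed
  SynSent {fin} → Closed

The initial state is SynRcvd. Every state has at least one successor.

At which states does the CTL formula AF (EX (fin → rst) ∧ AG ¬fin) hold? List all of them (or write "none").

{SynRcvd, Listen}

States satisfying EX (fin → rst) ∧ AG ¬fin: {SynRcvd, Listen}.
States satisfying AF (EX (fin → rst) ∧ AG ¬fin): {SynRcvd, Listen}.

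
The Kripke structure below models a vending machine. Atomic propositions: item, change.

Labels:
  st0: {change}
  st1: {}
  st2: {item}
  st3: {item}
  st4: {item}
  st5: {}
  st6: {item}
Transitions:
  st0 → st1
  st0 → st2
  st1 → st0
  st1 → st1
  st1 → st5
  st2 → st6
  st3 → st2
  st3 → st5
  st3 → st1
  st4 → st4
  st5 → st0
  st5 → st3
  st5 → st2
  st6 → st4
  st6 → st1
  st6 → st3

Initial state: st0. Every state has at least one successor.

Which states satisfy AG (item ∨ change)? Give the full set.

{st4}

States satisfying item ∨ change: {st0, st2, st3, st4, st6}.
States satisfying AG (item ∨ change): {st4}.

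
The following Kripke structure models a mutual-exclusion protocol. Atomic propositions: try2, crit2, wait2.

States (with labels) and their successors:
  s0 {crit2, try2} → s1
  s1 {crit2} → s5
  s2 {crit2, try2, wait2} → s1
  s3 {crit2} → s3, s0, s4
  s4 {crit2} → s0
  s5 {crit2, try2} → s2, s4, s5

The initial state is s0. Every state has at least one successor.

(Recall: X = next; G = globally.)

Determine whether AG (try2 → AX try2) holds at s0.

States satisfying try2 → AX try2: {s1, s3, s4}.
States satisfying AG (try2 → AX try2): ∅.
s0 is reachable from s0 and violates try2 → AX try2, so AG fails at s0.
s0 ∉ Sat(AG (try2 → AX try2)).

Does not hold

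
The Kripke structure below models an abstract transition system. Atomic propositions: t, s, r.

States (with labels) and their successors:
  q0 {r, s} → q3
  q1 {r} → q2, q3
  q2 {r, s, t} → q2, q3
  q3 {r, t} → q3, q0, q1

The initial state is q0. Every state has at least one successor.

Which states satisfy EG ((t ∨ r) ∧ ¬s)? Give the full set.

States satisfying (t ∨ r) ∧ ¬s: {q1, q3}.
States satisfying EG ((t ∨ r) ∧ ¬s): {q1, q3}.

{q1, q3}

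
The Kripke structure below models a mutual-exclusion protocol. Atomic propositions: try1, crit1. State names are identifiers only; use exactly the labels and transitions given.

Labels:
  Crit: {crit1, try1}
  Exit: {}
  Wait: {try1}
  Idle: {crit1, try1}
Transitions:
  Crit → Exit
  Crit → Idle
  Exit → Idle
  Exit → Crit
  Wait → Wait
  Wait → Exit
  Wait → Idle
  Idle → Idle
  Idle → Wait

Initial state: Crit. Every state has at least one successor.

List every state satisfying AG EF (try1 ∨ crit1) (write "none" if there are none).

States satisfying EF (try1 ∨ crit1): {Crit, Exit, Wait, Idle}.
States satisfying AG EF (try1 ∨ crit1): {Crit, Exit, Wait, Idle}.

{Crit, Exit, Wait, Idle}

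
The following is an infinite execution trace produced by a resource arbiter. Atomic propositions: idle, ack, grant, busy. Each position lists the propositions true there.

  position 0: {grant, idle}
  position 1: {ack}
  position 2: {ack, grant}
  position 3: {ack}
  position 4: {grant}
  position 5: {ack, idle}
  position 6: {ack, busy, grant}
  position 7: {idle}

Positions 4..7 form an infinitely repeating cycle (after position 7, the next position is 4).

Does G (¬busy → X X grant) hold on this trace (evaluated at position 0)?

¬busy → X X grant must hold at every position from 0 onward. It fails at position 1, so G (¬busy → X X grant) is false.
Positions where ¬busy holds: 0, 1, 2, 3, 4, 5, 7.
Check X X grant at each: 0→ok, 1→fails, 2→ok, 3→fails, 4→ok, 5→fails, 7→fails.

Violated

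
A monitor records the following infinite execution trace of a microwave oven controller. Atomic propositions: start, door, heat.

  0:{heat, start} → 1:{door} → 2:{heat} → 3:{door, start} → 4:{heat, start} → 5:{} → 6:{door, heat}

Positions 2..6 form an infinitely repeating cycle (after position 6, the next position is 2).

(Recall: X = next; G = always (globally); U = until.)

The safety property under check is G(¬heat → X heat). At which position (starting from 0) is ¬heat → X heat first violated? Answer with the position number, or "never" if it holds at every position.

never

¬heat → X heat holds at every position 0..6, and those are all the positions the trace ever visits, so the invariant G(¬heat → X heat) is never violated.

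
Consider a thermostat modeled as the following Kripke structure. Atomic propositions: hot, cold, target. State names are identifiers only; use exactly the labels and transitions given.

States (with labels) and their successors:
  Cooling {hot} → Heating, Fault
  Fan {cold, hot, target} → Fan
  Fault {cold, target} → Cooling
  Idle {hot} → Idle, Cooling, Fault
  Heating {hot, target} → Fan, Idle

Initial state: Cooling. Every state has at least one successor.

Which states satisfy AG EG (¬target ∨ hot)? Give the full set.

States satisfying EG (¬target ∨ hot): {Cooling, Fan, Idle, Heating}.
States satisfying AG EG (¬target ∨ hot): {Fan}.

{Fan}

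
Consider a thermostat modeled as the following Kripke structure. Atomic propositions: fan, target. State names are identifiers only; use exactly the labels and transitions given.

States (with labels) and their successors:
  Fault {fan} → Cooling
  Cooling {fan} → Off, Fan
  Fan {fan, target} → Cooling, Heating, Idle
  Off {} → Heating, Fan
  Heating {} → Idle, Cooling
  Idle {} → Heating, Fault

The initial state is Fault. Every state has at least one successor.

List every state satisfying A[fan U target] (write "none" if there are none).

{Fan}

States satisfying fan: {Fault, Cooling, Fan}.
States satisfying target: {Fan}.
States satisfying A[fan U target]: {Fan}.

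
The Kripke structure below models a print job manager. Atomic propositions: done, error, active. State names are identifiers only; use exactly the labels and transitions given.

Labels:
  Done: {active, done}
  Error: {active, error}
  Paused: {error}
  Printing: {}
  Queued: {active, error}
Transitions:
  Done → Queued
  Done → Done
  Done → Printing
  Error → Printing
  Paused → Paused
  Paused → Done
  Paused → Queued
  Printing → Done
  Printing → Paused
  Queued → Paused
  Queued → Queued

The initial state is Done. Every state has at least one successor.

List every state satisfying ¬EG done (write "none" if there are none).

{Error, Paused, Printing, Queued}

States satisfying done: {Done}.
States satisfying EG done: {Done}.
States satisfying ¬EG done: {Error, Paused, Printing, Queued}.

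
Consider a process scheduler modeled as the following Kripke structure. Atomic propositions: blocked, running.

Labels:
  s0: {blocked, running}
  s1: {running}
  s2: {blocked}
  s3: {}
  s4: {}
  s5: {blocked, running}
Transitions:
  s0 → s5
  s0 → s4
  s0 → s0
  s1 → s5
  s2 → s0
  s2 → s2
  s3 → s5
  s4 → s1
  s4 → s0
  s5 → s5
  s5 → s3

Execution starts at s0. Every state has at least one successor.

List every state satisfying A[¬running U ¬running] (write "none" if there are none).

{s2, s3, s4}

States satisfying ¬running: {s2, s3, s4}.
States satisfying A[¬running U ¬running]: {s2, s3, s4}.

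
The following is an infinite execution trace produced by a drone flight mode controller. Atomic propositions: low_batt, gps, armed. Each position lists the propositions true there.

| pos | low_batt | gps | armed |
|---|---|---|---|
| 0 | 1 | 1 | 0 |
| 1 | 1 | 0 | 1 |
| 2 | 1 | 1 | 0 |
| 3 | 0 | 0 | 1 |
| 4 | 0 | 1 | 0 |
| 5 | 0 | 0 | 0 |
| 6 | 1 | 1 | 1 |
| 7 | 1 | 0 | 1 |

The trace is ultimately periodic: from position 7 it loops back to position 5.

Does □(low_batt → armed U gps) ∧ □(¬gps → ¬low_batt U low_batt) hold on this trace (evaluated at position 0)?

Does not hold

low_batt → armed U gps must hold at every position from 0 onward. It fails at position 7, so □(low_batt → armed U gps) is false.
Positions where low_batt holds: 0, 1, 2, 6, 7.
Check armed U gps at each: 0→ok, 1→ok, 2→ok, 6→ok, 7→fails.
¬gps → ¬low_batt U low_batt holds at every position 0..7, and those are all positions ever visited, so □(¬gps → ¬low_batt U low_batt) holds.
Positions where ¬gps holds: 1, 3, 5, 7.
Check ¬low_batt U low_batt at each: 1→ok, 3→ok, 5→ok, 7→ok.
At position 0: □(low_batt → armed U gps) is false; □(¬gps → ¬low_batt U low_batt) is true; so □(low_batt → armed U gps) ∧ □(¬gps → ¬low_batt U low_batt) is false.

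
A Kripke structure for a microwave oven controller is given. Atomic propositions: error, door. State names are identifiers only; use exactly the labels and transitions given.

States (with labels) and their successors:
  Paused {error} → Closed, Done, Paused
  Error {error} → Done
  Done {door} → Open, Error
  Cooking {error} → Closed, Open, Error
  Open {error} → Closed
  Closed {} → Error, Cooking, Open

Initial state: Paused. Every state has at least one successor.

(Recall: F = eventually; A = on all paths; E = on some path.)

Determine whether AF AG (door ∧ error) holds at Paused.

States satisfying AG (door ∧ error): ∅.
States satisfying AF AG (door ∧ error): ∅.
There is a path from Paused along which AG (door ∧ error) never holds.
Paused ∉ Sat(AF AG (door ∧ error)).

Violated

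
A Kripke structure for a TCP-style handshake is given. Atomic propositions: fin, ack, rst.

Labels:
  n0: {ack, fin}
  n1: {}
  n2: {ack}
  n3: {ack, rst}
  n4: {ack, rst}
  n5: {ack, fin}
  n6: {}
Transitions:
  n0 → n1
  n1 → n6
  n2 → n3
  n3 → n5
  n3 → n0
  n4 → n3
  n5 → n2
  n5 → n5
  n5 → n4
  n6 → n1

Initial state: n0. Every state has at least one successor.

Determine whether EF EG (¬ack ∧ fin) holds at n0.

States satisfying EG (¬ack ∧ fin): ∅.
States satisfying EF EG (¬ack ∧ fin): ∅.
No suitable path/successor from n0 witnesses the formula.
n0 ∉ Sat(EF EG (¬ack ∧ fin)).

No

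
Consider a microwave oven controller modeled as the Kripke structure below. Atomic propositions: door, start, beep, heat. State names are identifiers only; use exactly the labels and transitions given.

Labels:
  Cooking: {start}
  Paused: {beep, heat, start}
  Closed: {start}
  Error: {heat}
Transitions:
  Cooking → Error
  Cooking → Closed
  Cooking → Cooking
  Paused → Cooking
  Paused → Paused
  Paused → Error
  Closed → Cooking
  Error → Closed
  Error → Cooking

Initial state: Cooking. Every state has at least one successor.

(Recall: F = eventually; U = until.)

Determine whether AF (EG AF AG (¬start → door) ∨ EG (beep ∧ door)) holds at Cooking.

Does not hold

States satisfying EG AF AG (¬start → door) ∨ EG (beep ∧ door): ∅.
States satisfying AF (EG AF AG (¬start → door) ∨ EG (beep ∧ door)): ∅.
There is a path from Cooking along which EG AF AG (¬start → door) ∨ EG (beep ∧ door) never holds.
Cooking ∉ Sat(AF (EG AF AG (¬start → door) ∨ EG (beep ∧ door))).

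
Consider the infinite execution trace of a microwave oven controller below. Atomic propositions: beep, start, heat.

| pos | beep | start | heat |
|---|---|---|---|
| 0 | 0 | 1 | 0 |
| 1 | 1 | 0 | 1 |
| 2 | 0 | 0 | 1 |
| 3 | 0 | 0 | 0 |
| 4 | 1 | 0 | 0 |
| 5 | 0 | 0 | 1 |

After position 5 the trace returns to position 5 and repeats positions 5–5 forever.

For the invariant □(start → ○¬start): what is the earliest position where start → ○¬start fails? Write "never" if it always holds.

never

start → ○¬start holds at every position 0..5, and those are all the positions the trace ever visits, so the invariant □(start → ○¬start) is never violated.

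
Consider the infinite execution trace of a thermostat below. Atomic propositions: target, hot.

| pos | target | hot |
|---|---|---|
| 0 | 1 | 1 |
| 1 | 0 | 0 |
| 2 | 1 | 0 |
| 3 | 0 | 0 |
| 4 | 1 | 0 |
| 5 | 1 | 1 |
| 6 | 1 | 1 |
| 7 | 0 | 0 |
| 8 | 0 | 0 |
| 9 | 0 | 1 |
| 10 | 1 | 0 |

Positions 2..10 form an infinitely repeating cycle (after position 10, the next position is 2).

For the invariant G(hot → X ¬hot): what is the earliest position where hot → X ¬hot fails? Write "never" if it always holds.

5

Check hot → X ¬hot at each position in order: 0 ✓, 1 ✓, 2 ✓, 3 ✓, 4 ✓.
At position 5 the labels are {hot, target} and the next position 6 has {hot, target}, so hot → X ¬hot is false there. This is the first violation.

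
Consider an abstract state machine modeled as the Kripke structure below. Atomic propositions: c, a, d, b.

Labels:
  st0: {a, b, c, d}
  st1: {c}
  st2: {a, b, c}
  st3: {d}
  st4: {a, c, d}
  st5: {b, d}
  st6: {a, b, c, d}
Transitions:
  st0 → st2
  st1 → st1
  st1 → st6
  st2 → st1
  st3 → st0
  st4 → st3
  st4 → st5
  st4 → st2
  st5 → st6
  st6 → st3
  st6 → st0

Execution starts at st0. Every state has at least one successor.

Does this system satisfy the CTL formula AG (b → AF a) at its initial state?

States satisfying b → AF a: {st0, st1, st2, st3, st4, st5, st6}.
States satisfying AG (b → AF a): {st0, st1, st2, st3, st4, st5, st6}.
Every state reachable from st0 satisfies b → AF a.
st0 ∈ Sat(AG (b → AF a)).

Satisfied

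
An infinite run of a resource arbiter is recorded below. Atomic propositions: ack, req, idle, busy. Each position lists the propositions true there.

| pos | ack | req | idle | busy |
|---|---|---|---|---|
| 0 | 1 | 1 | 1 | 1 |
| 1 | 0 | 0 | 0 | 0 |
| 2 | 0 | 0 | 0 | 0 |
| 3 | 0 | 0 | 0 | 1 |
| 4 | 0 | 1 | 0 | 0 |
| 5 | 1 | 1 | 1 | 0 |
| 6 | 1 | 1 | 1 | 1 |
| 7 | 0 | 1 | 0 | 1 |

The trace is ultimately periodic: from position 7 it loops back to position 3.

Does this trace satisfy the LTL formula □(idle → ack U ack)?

Holds

idle → ack U ack holds at every position 0..7, and those are all positions ever visited, so □(idle → ack U ack) holds.
Positions where idle holds: 0, 5, 6.
Check ack U ack at each: 0→ok, 5→ok, 6→ok.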